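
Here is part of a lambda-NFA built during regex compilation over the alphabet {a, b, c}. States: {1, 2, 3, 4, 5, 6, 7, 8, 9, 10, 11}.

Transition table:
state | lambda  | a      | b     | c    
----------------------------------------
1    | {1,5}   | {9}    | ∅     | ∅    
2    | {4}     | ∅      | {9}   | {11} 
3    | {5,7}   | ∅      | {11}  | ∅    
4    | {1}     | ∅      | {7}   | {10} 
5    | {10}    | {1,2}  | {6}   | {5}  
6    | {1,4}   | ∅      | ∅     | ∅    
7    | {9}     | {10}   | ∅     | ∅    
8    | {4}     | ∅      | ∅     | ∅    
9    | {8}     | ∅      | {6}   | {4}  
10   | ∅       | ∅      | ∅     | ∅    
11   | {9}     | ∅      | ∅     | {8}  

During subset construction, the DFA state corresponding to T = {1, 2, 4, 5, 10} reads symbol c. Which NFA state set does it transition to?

{1, 4, 5, 8, 9, 10, 11}

2 on c → {11}.
4 on c → {10}.
5 on c → {5}.
No c-transition from 1, 10.
Union after reading c: {5, 10, 11}.
Now take the lambda-closure:
From 11 via lambda: add 9.
From 9 via lambda: add 8.
From 8 via lambda: add 4.
From 4 via lambda: add 1.
No new states can be added; the closed set is {1, 4, 5, 8, 9, 10, 11}.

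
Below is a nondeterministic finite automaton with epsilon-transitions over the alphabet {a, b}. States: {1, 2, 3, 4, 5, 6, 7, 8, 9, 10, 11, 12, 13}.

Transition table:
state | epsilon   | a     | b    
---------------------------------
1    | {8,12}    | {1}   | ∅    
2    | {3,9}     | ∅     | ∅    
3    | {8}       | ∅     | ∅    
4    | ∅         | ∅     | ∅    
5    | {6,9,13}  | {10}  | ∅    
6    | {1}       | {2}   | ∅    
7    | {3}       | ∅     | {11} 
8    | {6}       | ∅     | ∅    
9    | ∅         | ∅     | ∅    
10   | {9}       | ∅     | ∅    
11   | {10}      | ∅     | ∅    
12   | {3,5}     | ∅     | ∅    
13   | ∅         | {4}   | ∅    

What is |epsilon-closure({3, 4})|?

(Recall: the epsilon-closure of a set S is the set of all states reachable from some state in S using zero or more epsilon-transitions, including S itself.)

9

Start with {3, 4}.
From 3 via epsilon: add 8.
From 8 via epsilon: add 6.
From 6 via epsilon: add 1.
From 1 via epsilon: add 12.
From 12 via epsilon: add 5.
From 5 via epsilon: add 9, 13.
epsilon-closure = {1, 3, 4, 5, 6, 8, 9, 12, 13}, which has 9 states.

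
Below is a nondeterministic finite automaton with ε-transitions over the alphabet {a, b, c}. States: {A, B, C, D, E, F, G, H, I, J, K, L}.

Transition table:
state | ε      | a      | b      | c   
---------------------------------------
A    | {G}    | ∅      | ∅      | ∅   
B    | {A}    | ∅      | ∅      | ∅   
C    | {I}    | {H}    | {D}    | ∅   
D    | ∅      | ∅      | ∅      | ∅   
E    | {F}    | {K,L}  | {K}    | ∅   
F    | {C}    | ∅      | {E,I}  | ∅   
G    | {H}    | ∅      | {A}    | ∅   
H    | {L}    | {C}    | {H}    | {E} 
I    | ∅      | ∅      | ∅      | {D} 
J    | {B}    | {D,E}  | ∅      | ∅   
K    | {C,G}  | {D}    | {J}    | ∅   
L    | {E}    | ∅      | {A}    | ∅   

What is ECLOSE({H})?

{C, E, F, H, I, L}

Start with {H}.
From H via ε: add L.
From L via ε: add E.
From E via ε: add F.
From F via ε: add C.
From C via ε: add I.
No new states can be added; the closed set is {C, E, F, H, I, L}.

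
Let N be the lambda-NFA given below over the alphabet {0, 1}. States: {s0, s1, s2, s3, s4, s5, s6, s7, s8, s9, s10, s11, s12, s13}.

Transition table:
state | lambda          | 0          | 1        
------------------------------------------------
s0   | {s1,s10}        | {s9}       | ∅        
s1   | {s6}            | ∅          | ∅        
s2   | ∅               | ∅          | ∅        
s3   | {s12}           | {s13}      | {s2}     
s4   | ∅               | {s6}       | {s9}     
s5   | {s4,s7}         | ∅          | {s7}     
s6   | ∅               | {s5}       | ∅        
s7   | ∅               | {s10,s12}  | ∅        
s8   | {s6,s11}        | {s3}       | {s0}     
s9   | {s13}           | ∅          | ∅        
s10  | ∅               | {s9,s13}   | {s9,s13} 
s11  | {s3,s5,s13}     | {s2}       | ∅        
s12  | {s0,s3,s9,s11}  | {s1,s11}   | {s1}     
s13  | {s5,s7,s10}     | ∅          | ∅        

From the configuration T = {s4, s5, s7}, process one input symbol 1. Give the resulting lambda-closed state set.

s4 on 1 → {s9}.
s5 on 1 → {s7}.
No 1-transition from s7.
Union after reading 1: {s7, s9}.
Now take the lambda-closure:
From s9 via lambda: add s13.
From s13 via lambda: add s5, s10.
From s5 via lambda: add s4.
No new states can be added; the closed set is {s4, s5, s7, s9, s10, s13}.

{s4, s5, s7, s9, s10, s13}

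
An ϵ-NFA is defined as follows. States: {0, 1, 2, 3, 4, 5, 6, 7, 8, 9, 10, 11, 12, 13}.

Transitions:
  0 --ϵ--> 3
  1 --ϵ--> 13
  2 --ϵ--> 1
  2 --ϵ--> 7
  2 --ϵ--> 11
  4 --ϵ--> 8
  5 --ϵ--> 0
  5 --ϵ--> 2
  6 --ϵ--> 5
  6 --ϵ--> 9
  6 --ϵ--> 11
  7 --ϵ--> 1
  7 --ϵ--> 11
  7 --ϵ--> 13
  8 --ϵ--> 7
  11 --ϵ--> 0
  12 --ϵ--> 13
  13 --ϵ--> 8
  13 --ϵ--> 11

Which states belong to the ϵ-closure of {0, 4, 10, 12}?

Start with {0, 4, 10, 12}.
From 0 via ϵ: add 3.
From 4 via ϵ: add 8.
From 12 via ϵ: add 13.
From 8 via ϵ: add 7.
From 13 via ϵ: add 11.
From 7 via ϵ: add 1.
No new states can be added; the closed set is {0, 1, 3, 4, 7, 8, 10, 11, 12, 13}.

{0, 1, 3, 4, 7, 8, 10, 11, 12, 13}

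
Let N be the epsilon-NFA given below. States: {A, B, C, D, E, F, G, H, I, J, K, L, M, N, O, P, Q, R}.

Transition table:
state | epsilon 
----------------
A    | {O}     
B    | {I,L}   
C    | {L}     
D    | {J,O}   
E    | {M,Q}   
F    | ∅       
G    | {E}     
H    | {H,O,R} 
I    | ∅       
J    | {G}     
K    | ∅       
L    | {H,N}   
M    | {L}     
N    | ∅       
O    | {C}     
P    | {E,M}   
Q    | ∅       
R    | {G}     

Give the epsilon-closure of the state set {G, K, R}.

{C, E, G, H, K, L, M, N, O, Q, R}

Start with {G, K, R}.
From G via epsilon: add E.
From E via epsilon: add M, Q.
From M via epsilon: add L.
From L via epsilon: add H, N.
From H via epsilon: add O.
From O via epsilon: add C.
No new states can be added; the closed set is {C, E, G, H, K, L, M, N, O, Q, R}.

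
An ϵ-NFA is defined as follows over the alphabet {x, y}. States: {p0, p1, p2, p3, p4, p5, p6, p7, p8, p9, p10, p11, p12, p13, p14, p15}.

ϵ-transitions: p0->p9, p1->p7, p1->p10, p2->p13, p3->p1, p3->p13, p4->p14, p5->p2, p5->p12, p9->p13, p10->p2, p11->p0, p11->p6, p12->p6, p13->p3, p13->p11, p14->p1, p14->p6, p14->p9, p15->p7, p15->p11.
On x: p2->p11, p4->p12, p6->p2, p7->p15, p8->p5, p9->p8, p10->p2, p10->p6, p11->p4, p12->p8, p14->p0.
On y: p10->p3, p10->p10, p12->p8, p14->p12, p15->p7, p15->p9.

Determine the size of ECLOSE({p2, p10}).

Start with {p2, p10}.
From p2 via ϵ: add p13.
From p13 via ϵ: add p3, p11.
From p3 via ϵ: add p1.
From p11 via ϵ: add p0, p6.
From p0 via ϵ: add p9.
From p1 via ϵ: add p7.
ϵ-closure = {p0, p1, p2, p3, p6, p7, p9, p10, p11, p13}, which has 10 states.

10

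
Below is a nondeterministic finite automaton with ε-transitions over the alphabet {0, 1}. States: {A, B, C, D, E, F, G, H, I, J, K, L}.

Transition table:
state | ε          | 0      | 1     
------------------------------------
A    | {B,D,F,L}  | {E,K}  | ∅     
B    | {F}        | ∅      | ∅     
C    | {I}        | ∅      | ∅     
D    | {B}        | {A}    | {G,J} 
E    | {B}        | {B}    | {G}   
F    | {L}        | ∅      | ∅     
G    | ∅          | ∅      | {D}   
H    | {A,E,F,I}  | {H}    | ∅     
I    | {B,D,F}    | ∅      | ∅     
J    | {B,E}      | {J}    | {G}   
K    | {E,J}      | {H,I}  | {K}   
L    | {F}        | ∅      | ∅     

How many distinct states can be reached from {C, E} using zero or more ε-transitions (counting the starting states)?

Start with {C, E}.
From C via ε: add I.
From E via ε: add B.
From B via ε: add F.
From I via ε: add D.
From F via ε: add L.
ε-closure = {B, C, D, E, F, I, L}, which has 7 states.

7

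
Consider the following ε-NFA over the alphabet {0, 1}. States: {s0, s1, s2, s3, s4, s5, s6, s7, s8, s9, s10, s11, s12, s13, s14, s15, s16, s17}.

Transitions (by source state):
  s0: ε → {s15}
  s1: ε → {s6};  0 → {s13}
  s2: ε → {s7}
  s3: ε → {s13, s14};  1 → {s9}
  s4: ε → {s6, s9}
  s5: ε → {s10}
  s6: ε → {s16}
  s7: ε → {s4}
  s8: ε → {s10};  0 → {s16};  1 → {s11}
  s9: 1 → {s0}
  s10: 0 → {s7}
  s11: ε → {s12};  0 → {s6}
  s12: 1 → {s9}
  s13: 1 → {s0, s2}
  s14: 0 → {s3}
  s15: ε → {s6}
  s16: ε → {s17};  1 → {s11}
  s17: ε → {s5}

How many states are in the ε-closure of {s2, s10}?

9

Start with {s2, s10}.
From s2 via ε: add s7.
From s7 via ε: add s4.
From s4 via ε: add s6, s9.
From s6 via ε: add s16.
From s16 via ε: add s17.
From s17 via ε: add s5.
ε-closure = {s2, s4, s5, s6, s7, s9, s10, s16, s17}, which has 9 states.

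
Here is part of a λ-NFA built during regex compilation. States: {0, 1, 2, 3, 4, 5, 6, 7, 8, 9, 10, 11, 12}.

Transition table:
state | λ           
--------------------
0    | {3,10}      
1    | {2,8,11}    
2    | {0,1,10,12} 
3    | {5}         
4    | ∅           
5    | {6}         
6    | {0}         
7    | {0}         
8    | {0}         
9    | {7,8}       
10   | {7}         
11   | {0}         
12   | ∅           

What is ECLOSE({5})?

{0, 3, 5, 6, 7, 10}

Start with {5}.
From 5 via λ: add 6.
From 6 via λ: add 0.
From 0 via λ: add 3, 10.
From 10 via λ: add 7.
No new states can be added; the closed set is {0, 3, 5, 6, 7, 10}.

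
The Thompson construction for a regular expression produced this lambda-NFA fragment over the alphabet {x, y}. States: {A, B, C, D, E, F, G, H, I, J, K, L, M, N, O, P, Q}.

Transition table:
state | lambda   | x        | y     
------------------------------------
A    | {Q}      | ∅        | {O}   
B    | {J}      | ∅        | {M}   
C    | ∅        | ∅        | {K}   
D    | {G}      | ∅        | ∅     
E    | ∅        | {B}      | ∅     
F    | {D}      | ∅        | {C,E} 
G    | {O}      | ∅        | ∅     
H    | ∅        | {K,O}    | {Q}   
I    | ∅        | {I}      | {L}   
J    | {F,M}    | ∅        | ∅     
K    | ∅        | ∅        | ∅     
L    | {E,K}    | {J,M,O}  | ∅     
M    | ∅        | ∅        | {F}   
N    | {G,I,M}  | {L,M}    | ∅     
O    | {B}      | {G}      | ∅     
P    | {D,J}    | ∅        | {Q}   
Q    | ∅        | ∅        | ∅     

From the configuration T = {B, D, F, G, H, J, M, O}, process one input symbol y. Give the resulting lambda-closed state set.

{B, C, D, E, F, G, J, M, O, Q}

B on y → {M}.
F on y → {C, E}.
H on y → {Q}.
M on y → {F}.
No y-transition from D, G, J, O.
Union after reading y: {C, E, F, M, Q}.
Now take the lambda-closure:
From F via lambda: add D.
From D via lambda: add G.
From G via lambda: add O.
From O via lambda: add B.
From B via lambda: add J.
No new states can be added; the closed set is {B, C, D, E, F, G, J, M, O, Q}.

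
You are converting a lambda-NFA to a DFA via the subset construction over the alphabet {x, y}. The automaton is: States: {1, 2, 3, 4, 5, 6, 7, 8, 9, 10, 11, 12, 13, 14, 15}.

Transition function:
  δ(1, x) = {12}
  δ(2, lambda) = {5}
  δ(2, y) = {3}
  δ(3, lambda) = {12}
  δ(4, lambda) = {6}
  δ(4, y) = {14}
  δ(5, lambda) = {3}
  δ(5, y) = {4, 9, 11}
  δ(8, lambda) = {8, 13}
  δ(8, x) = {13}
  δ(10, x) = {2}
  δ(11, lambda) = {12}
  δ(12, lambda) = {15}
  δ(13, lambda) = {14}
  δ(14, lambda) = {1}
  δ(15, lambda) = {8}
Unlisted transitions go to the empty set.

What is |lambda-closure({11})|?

7

Start with {11}.
From 11 via lambda: add 12.
From 12 via lambda: add 15.
From 15 via lambda: add 8.
From 8 via lambda: add 13.
From 13 via lambda: add 14.
From 14 via lambda: add 1.
lambda-closure = {1, 8, 11, 12, 13, 14, 15}, which has 7 states.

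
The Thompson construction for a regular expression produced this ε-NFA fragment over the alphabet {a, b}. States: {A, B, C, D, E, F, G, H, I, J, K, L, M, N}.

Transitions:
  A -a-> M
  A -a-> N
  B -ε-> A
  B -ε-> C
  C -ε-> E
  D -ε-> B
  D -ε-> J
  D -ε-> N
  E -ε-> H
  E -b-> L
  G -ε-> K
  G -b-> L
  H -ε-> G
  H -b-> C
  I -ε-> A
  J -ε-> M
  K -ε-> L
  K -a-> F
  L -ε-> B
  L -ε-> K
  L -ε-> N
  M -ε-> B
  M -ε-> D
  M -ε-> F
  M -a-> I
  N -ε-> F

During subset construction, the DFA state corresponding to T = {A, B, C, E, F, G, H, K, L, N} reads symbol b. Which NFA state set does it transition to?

E on b → {L}.
G on b → {L}.
H on b → {C}.
No b-transition from A, B, C, F, K, L, N.
Union after reading b: {C, L}.
Now take the ε-closure:
From C via ε: add E.
From L via ε: add B, K, N.
From B via ε: add A.
From E via ε: add H.
From N via ε: add F.
From H via ε: add G.
No new states can be added; the closed set is {A, B, C, E, F, G, H, K, L, N}.

{A, B, C, E, F, G, H, K, L, N}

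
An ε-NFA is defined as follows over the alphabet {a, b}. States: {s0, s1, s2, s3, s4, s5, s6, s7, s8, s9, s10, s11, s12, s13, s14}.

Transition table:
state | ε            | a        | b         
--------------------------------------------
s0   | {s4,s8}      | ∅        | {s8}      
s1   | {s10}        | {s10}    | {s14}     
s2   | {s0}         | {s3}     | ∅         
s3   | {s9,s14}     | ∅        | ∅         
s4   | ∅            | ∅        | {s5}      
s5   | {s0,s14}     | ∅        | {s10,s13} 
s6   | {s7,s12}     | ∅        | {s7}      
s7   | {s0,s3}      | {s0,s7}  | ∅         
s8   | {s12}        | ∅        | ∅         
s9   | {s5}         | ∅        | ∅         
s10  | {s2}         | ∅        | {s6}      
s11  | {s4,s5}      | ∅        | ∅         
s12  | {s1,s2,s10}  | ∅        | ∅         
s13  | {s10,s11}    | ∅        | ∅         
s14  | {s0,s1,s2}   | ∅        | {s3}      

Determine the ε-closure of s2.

{s0, s1, s2, s4, s8, s10, s12}

Start with {s2}.
From s2 via ε: add s0.
From s0 via ε: add s4, s8.
From s8 via ε: add s12.
From s12 via ε: add s1, s10.
No new states can be added; the closed set is {s0, s1, s2, s4, s8, s10, s12}.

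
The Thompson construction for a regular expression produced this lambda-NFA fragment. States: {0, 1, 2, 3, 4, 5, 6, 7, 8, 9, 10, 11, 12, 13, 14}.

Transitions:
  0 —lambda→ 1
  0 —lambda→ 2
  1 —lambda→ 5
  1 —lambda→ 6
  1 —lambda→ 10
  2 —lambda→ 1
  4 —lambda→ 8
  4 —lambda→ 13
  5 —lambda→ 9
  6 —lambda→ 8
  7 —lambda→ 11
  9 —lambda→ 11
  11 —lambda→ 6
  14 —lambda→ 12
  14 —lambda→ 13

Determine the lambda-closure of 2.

{1, 2, 5, 6, 8, 9, 10, 11}

Start with {2}.
From 2 via lambda: add 1.
From 1 via lambda: add 5, 6, 10.
From 5 via lambda: add 9.
From 6 via lambda: add 8.
From 9 via lambda: add 11.
No new states can be added; the closed set is {1, 2, 5, 6, 8, 9, 10, 11}.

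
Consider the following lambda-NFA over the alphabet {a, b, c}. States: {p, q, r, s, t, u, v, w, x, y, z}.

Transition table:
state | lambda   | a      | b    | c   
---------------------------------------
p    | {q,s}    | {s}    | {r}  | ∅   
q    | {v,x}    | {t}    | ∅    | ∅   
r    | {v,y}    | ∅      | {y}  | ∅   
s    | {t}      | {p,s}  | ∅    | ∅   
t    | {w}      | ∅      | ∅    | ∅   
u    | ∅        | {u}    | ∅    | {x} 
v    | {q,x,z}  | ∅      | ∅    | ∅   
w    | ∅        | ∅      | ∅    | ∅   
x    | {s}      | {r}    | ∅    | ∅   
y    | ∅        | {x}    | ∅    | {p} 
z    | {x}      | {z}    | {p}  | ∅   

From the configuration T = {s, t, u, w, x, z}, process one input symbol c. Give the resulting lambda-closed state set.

{s, t, w, x}

u on c → {x}.
No c-transition from s, t, w, x, z.
Union after reading c: {x}.
Now take the lambda-closure:
From x via lambda: add s.
From s via lambda: add t.
From t via lambda: add w.
No new states can be added; the closed set is {s, t, w, x}.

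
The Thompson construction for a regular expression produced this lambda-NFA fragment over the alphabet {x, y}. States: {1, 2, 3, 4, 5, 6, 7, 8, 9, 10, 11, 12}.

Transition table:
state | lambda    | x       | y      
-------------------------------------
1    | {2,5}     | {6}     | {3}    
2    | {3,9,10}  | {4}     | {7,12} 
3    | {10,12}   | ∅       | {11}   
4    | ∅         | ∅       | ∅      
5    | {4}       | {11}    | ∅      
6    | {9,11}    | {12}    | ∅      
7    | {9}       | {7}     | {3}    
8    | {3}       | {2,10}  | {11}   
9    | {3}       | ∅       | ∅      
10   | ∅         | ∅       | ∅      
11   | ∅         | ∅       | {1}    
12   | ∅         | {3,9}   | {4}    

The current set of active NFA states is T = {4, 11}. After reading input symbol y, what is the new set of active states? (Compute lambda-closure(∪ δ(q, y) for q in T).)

{1, 2, 3, 4, 5, 9, 10, 12}

11 on y → {1}.
No y-transition from 4.
Union after reading y: {1}.
Now take the lambda-closure:
From 1 via lambda: add 2, 5.
From 2 via lambda: add 3, 9, 10.
From 5 via lambda: add 4.
From 3 via lambda: add 12.
No new states can be added; the closed set is {1, 2, 3, 4, 5, 9, 10, 12}.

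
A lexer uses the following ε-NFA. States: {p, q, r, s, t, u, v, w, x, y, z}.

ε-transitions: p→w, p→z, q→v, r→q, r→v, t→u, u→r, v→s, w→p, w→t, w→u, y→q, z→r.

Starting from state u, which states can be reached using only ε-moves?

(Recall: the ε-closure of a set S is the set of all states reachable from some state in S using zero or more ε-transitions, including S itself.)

Start with {u}.
From u via ε: add r.
From r via ε: add q, v.
From v via ε: add s.
No new states can be added; the closed set is {q, r, s, u, v}.

{q, r, s, u, v}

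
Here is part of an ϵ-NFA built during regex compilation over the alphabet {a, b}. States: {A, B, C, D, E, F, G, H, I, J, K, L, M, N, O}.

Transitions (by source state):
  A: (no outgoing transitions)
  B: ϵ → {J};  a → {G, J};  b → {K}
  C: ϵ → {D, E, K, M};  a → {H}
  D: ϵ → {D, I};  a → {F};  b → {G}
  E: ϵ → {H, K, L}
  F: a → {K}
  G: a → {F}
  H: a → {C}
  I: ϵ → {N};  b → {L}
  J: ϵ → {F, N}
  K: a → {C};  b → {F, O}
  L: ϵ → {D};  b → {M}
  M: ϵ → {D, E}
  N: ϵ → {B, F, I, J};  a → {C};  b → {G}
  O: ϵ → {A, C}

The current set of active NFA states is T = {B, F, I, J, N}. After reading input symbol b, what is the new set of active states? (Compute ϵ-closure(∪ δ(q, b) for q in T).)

{B, D, F, G, I, J, K, L, N}

B on b → {K}.
I on b → {L}.
N on b → {G}.
No b-transition from F, J.
Union after reading b: {G, K, L}.
Now take the ϵ-closure:
From L via ϵ: add D.
From D via ϵ: add I.
From I via ϵ: add N.
From N via ϵ: add B, F, J.
No new states can be added; the closed set is {B, D, F, G, I, J, K, L, N}.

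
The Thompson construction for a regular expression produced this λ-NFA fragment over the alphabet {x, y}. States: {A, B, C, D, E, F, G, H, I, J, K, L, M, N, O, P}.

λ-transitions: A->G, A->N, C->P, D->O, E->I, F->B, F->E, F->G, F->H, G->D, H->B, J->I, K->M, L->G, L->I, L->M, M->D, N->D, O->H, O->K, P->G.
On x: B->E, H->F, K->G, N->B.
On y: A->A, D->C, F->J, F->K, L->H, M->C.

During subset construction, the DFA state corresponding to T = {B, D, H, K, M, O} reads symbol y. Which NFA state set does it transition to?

{B, C, D, G, H, K, M, O, P}

D on y → {C}.
M on y → {C}.
No y-transition from B, H, K, O.
Union after reading y: {C}.
Now take the λ-closure:
From C via λ: add P.
From P via λ: add G.
From G via λ: add D.
From D via λ: add O.
From O via λ: add H, K.
From H via λ: add B.
From K via λ: add M.
No new states can be added; the closed set is {B, C, D, G, H, K, M, O, P}.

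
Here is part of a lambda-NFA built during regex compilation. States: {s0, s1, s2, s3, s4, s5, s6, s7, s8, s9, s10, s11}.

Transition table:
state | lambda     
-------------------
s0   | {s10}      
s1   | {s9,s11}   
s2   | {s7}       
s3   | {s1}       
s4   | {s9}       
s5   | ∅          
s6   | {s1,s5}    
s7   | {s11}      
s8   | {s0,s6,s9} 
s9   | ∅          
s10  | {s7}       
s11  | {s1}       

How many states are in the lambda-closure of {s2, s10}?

6

Start with {s2, s10}.
From s2 via lambda: add s7.
From s7 via lambda: add s11.
From s11 via lambda: add s1.
From s1 via lambda: add s9.
lambda-closure = {s1, s2, s7, s9, s10, s11}, which has 6 states.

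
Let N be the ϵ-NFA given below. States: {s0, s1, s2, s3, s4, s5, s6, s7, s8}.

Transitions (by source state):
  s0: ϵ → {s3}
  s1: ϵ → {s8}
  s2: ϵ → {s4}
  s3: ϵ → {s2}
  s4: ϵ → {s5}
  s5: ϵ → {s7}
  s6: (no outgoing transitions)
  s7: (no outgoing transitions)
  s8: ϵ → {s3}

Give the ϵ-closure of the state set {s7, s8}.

{s2, s3, s4, s5, s7, s8}

Start with {s7, s8}.
From s8 via ϵ: add s3.
From s3 via ϵ: add s2.
From s2 via ϵ: add s4.
From s4 via ϵ: add s5.
No new states can be added; the closed set is {s2, s3, s4, s5, s7, s8}.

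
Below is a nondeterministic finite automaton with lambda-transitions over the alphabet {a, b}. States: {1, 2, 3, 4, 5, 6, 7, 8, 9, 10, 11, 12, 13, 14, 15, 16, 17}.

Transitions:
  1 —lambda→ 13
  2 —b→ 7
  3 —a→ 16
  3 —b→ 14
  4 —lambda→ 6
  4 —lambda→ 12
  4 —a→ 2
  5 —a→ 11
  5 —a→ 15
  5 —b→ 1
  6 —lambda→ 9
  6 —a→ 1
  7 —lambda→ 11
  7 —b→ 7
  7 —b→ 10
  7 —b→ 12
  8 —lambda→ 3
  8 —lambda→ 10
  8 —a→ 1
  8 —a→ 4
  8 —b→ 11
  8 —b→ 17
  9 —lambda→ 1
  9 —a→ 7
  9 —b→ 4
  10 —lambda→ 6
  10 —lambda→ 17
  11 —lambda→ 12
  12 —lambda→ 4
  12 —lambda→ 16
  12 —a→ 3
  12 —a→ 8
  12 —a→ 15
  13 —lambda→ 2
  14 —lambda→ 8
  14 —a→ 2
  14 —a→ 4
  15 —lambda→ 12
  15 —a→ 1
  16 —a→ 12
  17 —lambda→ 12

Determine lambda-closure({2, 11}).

Start with {2, 11}.
From 11 via lambda: add 12.
From 12 via lambda: add 4, 16.
From 4 via lambda: add 6.
From 6 via lambda: add 9.
From 9 via lambda: add 1.
From 1 via lambda: add 13.
No new states can be added; the closed set is {1, 2, 4, 6, 9, 11, 12, 13, 16}.

{1, 2, 4, 6, 9, 11, 12, 13, 16}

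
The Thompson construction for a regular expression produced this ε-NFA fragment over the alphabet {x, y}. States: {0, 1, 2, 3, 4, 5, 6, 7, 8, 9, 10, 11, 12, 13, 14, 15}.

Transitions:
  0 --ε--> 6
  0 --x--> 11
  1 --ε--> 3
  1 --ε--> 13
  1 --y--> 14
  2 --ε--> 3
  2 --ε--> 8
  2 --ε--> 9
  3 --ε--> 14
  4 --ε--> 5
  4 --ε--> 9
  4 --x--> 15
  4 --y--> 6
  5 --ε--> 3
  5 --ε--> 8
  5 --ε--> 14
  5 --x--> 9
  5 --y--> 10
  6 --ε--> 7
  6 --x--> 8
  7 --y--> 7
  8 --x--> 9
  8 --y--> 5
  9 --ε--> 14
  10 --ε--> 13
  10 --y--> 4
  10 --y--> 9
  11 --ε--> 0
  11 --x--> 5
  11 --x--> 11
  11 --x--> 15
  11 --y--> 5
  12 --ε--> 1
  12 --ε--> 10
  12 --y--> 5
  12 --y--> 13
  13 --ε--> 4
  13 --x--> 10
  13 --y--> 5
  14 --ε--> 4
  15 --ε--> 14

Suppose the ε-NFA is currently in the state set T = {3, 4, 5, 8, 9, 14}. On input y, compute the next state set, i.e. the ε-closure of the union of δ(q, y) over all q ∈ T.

4 on y → {6}.
5 on y → {10}.
8 on y → {5}.
No y-transition from 3, 9, 14.
Union after reading y: {5, 6, 10}.
Now take the ε-closure:
From 5 via ε: add 3, 8, 14.
From 6 via ε: add 7.
From 10 via ε: add 13.
From 13 via ε: add 4.
From 4 via ε: add 9.
No new states can be added; the closed set is {3, 4, 5, 6, 7, 8, 9, 10, 13, 14}.

{3, 4, 5, 6, 7, 8, 9, 10, 13, 14}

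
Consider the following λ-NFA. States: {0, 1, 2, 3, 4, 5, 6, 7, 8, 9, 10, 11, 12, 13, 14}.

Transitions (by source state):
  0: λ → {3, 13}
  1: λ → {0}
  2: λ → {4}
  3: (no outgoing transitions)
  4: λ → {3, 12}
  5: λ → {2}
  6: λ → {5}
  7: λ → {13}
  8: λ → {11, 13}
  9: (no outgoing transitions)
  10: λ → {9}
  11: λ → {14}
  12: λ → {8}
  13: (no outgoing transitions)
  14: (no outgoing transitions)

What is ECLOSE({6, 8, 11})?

Start with {6, 8, 11}.
From 6 via λ: add 5.
From 8 via λ: add 13.
From 11 via λ: add 14.
From 5 via λ: add 2.
From 2 via λ: add 4.
From 4 via λ: add 3, 12.
No new states can be added; the closed set is {2, 3, 4, 5, 6, 8, 11, 12, 13, 14}.

{2, 3, 4, 5, 6, 8, 11, 12, 13, 14}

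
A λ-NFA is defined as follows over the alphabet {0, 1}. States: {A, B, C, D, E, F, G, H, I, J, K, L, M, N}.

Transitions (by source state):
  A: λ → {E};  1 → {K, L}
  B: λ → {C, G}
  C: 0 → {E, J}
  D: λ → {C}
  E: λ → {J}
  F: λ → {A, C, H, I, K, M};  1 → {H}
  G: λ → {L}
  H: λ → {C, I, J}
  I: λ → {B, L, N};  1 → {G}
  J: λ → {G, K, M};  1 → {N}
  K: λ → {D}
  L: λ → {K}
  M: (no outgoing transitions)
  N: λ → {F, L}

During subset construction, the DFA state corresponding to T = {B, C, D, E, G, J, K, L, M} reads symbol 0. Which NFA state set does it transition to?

C on 0 → {E, J}.
No 0-transition from B, D, E, G, J, K, L, M.
Union after reading 0: {E, J}.
Now take the λ-closure:
From J via λ: add G, K, M.
From G via λ: add L.
From K via λ: add D.
From D via λ: add C.
No new states can be added; the closed set is {C, D, E, G, J, K, L, M}.

{C, D, E, G, J, K, L, M}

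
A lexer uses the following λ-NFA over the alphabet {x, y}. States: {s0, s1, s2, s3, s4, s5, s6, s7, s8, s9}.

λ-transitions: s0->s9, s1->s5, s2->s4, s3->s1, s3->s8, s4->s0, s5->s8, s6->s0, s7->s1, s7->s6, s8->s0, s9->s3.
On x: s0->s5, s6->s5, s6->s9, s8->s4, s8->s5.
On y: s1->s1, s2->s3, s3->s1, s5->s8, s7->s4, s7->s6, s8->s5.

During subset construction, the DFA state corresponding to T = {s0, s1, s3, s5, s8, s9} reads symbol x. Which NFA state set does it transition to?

s0 on x → {s5}.
s8 on x → {s4, s5}.
No x-transition from s1, s3, s5, s9.
Union after reading x: {s4, s5}.
Now take the λ-closure:
From s4 via λ: add s0.
From s5 via λ: add s8.
From s0 via λ: add s9.
From s9 via λ: add s3.
From s3 via λ: add s1.
No new states can be added; the closed set is {s0, s1, s3, s4, s5, s8, s9}.

{s0, s1, s3, s4, s5, s8, s9}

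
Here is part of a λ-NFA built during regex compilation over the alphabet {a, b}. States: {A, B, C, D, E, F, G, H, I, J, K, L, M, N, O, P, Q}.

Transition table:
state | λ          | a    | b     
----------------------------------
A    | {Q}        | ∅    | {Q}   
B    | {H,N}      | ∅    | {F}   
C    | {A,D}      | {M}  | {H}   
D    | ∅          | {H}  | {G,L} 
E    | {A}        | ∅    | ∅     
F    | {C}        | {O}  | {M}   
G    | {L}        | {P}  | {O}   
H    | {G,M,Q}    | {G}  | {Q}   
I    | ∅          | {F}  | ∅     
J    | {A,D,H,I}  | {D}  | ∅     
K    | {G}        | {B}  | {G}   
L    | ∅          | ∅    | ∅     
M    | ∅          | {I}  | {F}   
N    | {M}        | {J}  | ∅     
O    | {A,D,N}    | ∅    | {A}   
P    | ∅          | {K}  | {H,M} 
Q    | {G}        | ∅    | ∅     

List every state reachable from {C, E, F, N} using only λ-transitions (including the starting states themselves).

{A, C, D, E, F, G, L, M, N, Q}

Start with {C, E, F, N}.
From C via λ: add A, D.
From N via λ: add M.
From A via λ: add Q.
From Q via λ: add G.
From G via λ: add L.
No new states can be added; the closed set is {A, C, D, E, F, G, L, M, N, Q}.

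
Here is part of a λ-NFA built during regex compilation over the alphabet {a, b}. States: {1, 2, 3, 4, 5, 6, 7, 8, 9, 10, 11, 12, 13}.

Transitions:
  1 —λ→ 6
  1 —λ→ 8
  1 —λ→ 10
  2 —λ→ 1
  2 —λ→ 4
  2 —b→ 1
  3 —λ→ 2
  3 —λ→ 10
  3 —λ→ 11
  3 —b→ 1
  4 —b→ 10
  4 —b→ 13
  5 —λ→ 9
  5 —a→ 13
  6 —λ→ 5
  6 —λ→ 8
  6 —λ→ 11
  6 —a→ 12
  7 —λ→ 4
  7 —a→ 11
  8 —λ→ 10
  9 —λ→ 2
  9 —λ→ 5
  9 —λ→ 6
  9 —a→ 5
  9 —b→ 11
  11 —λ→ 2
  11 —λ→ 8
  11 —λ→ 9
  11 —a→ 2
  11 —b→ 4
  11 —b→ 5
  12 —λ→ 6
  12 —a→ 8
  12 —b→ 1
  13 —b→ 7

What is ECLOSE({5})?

Start with {5}.
From 5 via λ: add 9.
From 9 via λ: add 2, 6.
From 2 via λ: add 1, 4.
From 6 via λ: add 8, 11.
From 1 via λ: add 10.
No new states can be added; the closed set is {1, 2, 4, 5, 6, 8, 9, 10, 11}.

{1, 2, 4, 5, 6, 8, 9, 10, 11}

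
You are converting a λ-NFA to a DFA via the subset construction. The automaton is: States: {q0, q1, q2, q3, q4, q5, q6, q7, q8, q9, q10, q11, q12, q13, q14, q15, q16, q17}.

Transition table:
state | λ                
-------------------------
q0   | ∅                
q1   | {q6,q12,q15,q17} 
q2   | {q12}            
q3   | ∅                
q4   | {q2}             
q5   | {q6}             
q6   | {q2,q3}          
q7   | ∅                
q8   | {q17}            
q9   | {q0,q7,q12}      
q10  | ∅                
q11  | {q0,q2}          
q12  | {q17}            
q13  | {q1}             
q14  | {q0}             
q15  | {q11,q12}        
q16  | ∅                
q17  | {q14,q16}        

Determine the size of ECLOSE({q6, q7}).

9

Start with {q6, q7}.
From q6 via λ: add q2, q3.
From q2 via λ: add q12.
From q12 via λ: add q17.
From q17 via λ: add q14, q16.
From q14 via λ: add q0.
λ-closure = {q0, q2, q3, q6, q7, q12, q14, q16, q17}, which has 9 states.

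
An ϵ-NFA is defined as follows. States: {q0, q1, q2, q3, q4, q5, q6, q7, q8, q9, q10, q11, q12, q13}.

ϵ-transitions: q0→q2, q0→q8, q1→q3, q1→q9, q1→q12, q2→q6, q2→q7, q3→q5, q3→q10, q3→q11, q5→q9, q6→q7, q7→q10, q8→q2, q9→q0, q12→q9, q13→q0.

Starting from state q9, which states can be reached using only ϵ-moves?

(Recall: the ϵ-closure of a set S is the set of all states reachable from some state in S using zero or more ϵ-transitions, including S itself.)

Start with {q9}.
From q9 via ϵ: add q0.
From q0 via ϵ: add q2, q8.
From q2 via ϵ: add q6, q7.
From q7 via ϵ: add q10.
No new states can be added; the closed set is {q0, q2, q6, q7, q8, q9, q10}.

{q0, q2, q6, q7, q8, q9, q10}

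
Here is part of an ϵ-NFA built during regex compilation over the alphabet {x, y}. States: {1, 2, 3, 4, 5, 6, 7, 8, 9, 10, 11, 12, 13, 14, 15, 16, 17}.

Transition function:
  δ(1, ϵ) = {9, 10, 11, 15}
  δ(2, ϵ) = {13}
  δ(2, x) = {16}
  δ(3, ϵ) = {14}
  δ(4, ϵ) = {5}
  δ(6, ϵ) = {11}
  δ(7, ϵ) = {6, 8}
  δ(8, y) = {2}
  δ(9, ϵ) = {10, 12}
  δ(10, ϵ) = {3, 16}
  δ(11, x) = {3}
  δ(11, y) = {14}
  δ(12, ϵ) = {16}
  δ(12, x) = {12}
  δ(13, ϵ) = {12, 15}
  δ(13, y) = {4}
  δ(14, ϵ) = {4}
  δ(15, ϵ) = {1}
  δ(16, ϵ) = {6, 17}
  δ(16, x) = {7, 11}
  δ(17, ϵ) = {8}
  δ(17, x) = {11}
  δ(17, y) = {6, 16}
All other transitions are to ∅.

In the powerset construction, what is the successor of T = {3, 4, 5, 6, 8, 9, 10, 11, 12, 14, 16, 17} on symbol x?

11 on x → {3}.
12 on x → {12}.
16 on x → {7, 11}.
17 on x → {11}.
No x-transition from 3, 4, 5, 6, 8, 9, 10, 14.
Union after reading x: {3, 7, 11, 12}.
Now take the ϵ-closure:
From 3 via ϵ: add 14.
From 7 via ϵ: add 6, 8.
From 12 via ϵ: add 16.
From 14 via ϵ: add 4.
From 16 via ϵ: add 17.
From 4 via ϵ: add 5.
No new states can be added; the closed set is {3, 4, 5, 6, 7, 8, 11, 12, 14, 16, 17}.

{3, 4, 5, 6, 7, 8, 11, 12, 14, 16, 17}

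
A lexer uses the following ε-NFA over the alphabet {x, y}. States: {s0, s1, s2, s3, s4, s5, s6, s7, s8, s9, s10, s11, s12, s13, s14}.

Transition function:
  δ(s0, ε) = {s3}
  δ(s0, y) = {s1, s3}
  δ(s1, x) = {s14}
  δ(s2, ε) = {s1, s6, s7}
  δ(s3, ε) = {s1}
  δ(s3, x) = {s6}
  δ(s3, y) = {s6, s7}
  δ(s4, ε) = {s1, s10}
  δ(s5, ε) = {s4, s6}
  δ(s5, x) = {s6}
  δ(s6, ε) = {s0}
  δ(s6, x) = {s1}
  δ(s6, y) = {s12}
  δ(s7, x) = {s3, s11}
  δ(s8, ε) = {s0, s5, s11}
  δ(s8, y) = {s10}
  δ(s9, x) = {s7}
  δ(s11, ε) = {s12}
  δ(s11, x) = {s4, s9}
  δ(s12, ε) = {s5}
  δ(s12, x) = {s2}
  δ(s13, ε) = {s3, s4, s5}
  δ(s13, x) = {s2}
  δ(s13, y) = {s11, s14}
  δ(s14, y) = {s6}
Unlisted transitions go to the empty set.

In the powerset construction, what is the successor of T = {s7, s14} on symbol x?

{s0, s1, s3, s4, s5, s6, s10, s11, s12}

s7 on x → {s3, s11}.
No x-transition from s14.
Union after reading x: {s3, s11}.
Now take the ε-closure:
From s3 via ε: add s1.
From s11 via ε: add s12.
From s12 via ε: add s5.
From s5 via ε: add s4, s6.
From s4 via ε: add s10.
From s6 via ε: add s0.
No new states can be added; the closed set is {s0, s1, s3, s4, s5, s6, s10, s11, s12}.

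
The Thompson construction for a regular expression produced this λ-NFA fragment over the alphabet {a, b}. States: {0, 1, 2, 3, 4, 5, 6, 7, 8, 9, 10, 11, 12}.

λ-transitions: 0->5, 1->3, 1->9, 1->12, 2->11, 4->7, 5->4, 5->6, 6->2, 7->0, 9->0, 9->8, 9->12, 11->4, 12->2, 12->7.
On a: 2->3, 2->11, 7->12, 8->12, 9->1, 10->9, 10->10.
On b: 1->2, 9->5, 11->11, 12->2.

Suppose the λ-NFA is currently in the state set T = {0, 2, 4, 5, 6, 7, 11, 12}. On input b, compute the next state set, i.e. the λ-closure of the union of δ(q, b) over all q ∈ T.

11 on b → {11}.
12 on b → {2}.
No b-transition from 0, 2, 4, 5, 6, 7.
Union after reading b: {2, 11}.
Now take the λ-closure:
From 11 via λ: add 4.
From 4 via λ: add 7.
From 7 via λ: add 0.
From 0 via λ: add 5.
From 5 via λ: add 6.
No new states can be added; the closed set is {0, 2, 4, 5, 6, 7, 11}.

{0, 2, 4, 5, 6, 7, 11}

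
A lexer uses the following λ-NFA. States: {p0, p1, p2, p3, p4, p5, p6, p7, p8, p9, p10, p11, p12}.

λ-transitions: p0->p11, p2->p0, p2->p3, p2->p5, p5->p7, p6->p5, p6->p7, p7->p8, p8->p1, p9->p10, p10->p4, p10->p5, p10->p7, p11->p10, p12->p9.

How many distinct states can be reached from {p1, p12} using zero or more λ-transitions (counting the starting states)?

Start with {p1, p12}.
From p12 via λ: add p9.
From p9 via λ: add p10.
From p10 via λ: add p4, p5, p7.
From p7 via λ: add p8.
λ-closure = {p1, p4, p5, p7, p8, p9, p10, p12}, which has 8 states.

8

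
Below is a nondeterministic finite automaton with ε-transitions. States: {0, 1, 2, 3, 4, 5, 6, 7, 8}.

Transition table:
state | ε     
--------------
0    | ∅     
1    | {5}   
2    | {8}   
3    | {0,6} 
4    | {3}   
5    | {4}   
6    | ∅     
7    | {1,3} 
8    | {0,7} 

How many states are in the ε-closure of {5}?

Start with {5}.
From 5 via ε: add 4.
From 4 via ε: add 3.
From 3 via ε: add 0, 6.
ε-closure = {0, 3, 4, 5, 6}, which has 5 states.

5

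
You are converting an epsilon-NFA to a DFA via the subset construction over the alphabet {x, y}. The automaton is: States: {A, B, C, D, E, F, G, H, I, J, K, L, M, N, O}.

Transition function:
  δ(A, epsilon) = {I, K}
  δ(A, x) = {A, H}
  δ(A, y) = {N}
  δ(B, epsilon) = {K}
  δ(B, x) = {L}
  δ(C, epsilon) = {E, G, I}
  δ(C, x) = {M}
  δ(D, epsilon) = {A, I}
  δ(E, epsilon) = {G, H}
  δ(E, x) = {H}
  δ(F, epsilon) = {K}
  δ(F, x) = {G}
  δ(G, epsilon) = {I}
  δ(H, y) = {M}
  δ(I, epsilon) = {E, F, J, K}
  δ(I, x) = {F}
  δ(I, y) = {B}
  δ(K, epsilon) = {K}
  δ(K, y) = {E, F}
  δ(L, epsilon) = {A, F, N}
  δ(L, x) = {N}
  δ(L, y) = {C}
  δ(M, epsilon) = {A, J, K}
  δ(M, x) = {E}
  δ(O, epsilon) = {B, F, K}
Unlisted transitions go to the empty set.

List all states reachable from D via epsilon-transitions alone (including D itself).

{A, D, E, F, G, H, I, J, K}

Start with {D}.
From D via epsilon: add A, I.
From A via epsilon: add K.
From I via epsilon: add E, F, J.
From E via epsilon: add G, H.
No new states can be added; the closed set is {A, D, E, F, G, H, I, J, K}.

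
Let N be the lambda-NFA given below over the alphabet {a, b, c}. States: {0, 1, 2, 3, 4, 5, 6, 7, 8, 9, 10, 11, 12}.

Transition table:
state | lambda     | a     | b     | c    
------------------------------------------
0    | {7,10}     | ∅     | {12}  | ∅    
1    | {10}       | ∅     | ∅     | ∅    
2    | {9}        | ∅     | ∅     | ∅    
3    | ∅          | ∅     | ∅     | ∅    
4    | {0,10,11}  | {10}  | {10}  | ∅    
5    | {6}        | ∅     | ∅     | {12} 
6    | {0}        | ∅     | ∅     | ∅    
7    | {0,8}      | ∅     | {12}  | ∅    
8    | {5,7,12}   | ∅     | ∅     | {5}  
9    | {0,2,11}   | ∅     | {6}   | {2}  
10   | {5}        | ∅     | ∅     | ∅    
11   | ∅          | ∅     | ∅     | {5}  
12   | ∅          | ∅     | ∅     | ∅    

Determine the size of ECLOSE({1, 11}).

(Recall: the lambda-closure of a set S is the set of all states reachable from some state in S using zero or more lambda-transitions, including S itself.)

9

Start with {1, 11}.
From 1 via lambda: add 10.
From 10 via lambda: add 5.
From 5 via lambda: add 6.
From 6 via lambda: add 0.
From 0 via lambda: add 7.
From 7 via lambda: add 8.
From 8 via lambda: add 12.
lambda-closure = {0, 1, 5, 6, 7, 8, 10, 11, 12}, which has 9 states.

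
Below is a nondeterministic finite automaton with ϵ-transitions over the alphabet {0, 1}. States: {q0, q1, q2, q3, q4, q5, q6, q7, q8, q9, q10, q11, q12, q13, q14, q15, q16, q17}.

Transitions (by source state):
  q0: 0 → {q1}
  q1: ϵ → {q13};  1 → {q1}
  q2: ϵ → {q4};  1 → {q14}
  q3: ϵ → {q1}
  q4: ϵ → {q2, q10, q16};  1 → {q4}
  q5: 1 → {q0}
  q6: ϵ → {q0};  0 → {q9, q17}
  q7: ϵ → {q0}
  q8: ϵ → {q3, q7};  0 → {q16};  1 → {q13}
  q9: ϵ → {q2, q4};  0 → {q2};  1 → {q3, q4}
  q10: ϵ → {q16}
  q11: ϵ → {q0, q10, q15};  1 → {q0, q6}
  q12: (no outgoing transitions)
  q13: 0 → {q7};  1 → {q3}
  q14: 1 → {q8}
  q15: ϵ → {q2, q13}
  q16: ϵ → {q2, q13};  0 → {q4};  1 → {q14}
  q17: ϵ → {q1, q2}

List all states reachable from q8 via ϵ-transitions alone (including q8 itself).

{q0, q1, q3, q7, q8, q13}

Start with {q8}.
From q8 via ϵ: add q3, q7.
From q3 via ϵ: add q1.
From q7 via ϵ: add q0.
From q1 via ϵ: add q13.
No new states can be added; the closed set is {q0, q1, q3, q7, q8, q13}.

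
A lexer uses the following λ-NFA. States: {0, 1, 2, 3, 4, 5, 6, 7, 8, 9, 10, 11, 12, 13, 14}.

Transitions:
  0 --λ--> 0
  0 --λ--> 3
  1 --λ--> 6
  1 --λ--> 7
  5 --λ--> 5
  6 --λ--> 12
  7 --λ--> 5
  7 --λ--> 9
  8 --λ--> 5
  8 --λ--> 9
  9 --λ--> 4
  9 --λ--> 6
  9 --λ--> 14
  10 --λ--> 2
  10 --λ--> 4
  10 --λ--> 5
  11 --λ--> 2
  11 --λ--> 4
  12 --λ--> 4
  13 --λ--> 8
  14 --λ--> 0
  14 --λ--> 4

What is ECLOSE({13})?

{0, 3, 4, 5, 6, 8, 9, 12, 13, 14}

Start with {13}.
From 13 via λ: add 8.
From 8 via λ: add 5, 9.
From 9 via λ: add 4, 6, 14.
From 6 via λ: add 12.
From 14 via λ: add 0.
From 0 via λ: add 3.
No new states can be added; the closed set is {0, 3, 4, 5, 6, 8, 9, 12, 13, 14}.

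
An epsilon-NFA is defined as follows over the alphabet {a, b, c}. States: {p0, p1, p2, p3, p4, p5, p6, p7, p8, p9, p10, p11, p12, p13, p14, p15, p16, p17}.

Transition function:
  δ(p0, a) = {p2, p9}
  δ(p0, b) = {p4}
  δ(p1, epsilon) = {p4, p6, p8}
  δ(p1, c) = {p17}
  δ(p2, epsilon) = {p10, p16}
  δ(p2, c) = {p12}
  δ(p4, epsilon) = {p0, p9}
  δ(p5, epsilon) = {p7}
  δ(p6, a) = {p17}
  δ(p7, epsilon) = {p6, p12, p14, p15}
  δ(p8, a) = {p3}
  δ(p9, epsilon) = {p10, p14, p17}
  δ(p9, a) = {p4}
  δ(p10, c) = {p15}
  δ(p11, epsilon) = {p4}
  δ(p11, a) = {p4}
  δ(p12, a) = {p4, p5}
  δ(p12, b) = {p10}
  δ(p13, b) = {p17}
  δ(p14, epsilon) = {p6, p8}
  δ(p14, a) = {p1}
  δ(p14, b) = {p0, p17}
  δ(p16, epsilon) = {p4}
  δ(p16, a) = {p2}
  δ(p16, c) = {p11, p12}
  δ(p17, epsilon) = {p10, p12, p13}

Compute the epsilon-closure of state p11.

Start with {p11}.
From p11 via epsilon: add p4.
From p4 via epsilon: add p0, p9.
From p9 via epsilon: add p10, p14, p17.
From p14 via epsilon: add p6, p8.
From p17 via epsilon: add p12, p13.
No new states can be added; the closed set is {p0, p4, p6, p8, p9, p10, p11, p12, p13, p14, p17}.

{p0, p4, p6, p8, p9, p10, p11, p12, p13, p14, p17}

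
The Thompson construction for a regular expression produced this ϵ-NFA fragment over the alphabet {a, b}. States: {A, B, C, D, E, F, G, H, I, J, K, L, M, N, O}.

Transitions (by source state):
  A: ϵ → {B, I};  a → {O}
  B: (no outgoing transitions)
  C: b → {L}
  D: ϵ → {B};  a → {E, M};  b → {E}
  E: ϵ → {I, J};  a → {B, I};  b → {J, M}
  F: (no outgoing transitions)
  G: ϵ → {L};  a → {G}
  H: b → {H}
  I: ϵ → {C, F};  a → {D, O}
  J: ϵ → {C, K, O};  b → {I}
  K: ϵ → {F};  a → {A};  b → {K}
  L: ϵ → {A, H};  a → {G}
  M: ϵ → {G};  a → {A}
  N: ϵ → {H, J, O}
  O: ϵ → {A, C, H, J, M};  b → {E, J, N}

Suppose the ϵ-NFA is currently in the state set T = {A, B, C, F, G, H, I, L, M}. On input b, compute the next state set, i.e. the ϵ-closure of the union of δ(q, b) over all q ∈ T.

{A, B, C, F, H, I, L}

C on b → {L}.
H on b → {H}.
No b-transition from A, B, F, G, I, L, M.
Union after reading b: {H, L}.
Now take the ϵ-closure:
From L via ϵ: add A.
From A via ϵ: add B, I.
From I via ϵ: add C, F.
No new states can be added; the closed set is {A, B, C, F, H, I, L}.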